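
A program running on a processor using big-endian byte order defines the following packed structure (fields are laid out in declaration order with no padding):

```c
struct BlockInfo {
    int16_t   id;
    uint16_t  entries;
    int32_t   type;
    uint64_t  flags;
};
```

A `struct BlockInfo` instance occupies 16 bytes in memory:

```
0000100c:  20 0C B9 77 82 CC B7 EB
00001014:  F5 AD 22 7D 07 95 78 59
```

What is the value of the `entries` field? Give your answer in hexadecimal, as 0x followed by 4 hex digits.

0xB977

`entries` follows `id` (2 bytes), so it starts at byte offset 2 and occupies 2 bytes.
Bytes at offsets 2..3: B9 77.
In big-endian order the high byte comes first in memory.
The bytes are already most-significant first: 0xB977.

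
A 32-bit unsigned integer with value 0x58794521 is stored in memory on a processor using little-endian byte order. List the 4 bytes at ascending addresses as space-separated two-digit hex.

Split into bytes (most-significant first): 58 79 45 21.
In little-endian order the low byte comes first in memory.
So at ascending addresses the bytes are 21 45 79 58.

21 45 79 58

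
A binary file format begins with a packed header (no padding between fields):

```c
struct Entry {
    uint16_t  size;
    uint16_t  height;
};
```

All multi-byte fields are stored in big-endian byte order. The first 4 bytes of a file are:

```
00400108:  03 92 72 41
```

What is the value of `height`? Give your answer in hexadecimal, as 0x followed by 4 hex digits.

0x7241

`height` follows `size` (2 bytes), so it starts at byte offset 2 and occupies 2 bytes.
Bytes at offsets 2..3: 72 41.
Big-endian stores the most-significant byte at the lowest address.
The bytes are already most-significant first: 0x7241.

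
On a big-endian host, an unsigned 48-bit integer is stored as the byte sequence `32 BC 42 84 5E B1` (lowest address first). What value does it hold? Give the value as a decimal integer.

Big-endian stores the most-significant byte at the lowest address.
The bytes are already most-significant first: 0x32BC42845EB1.
0x32BC42845EB1 = 55784151211697.

55784151211697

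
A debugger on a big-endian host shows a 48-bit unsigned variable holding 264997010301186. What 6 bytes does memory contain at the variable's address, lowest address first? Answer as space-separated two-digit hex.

264997010301186 in hexadecimal, padded to 48 bits, is 0xF1036CAA6102.
Split into bytes (most-significant first): F1 03 6C AA 61 02.
Big-endian stores the most-significant byte at the lowest address.
So the memory order matches the most-significant-first order: F1 03 6C AA 61 02.

F1 03 6C AA 61 02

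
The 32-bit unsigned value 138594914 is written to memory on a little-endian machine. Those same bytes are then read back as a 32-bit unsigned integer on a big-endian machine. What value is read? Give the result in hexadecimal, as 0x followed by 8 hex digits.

138594914 in 32-bit hexadecimal is 0x0842CA62.
Stored little-endian, the bytes at ascending addresses are 62 CA 42 08.
Read back as big-endian, the last byte is least significant, giving 0x62CA4208.

0x62CA4208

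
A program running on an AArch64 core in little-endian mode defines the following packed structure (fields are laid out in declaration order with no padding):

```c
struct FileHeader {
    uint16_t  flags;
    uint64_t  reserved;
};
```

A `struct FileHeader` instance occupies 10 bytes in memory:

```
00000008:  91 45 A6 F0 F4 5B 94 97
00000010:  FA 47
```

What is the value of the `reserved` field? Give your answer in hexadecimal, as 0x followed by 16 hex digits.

0x47FA97945BF4F0A6

`reserved` follows `flags` (2 bytes), so it starts at byte offset 2 and occupies 8 bytes.
Bytes at offsets 2..9: A6 F0 F4 5B 94 97 FA 47.
In little-endian order the low byte comes first in memory.
Reassemble most-significant byte first: 47 FA 97 94 5B F4 F0 A6 → 0x47FA97945BF4F0A6.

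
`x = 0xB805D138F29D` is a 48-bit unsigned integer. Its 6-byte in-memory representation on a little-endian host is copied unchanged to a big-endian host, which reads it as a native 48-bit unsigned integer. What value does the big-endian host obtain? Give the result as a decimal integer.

173663660869048

Stored little-endian, the bytes at ascending addresses are 9D F2 38 D1 05 B8.
Read back as big-endian, the last byte is least significant, giving 0x9DF238D105B8.
0x9DF238D105B8 = 173663660869048.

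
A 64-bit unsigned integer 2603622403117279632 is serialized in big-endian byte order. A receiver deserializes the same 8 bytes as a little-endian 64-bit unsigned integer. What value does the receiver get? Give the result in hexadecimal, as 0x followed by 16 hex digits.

2603622403117279632 in 64-bit hexadecimal is 0x2421ECC7F30DE990.
Stored big-endian, the bytes at ascending addresses are 24 21 EC C7 F3 0D E9 90.
Read back as little-endian, the first byte is least significant, giving 0x90E90DF3C7EC2124.

0x90E90DF3C7EC2124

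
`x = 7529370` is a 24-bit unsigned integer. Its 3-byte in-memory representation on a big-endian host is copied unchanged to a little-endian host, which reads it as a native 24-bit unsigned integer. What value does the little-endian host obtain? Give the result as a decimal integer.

10150770

7529370 in 24-bit hexadecimal is 0x72E39A.
Stored big-endian, the bytes at ascending addresses are 72 E3 9A.
Read back as little-endian, the first byte is least significant, giving 0x9AE372.
0x9AE372 = 10150770.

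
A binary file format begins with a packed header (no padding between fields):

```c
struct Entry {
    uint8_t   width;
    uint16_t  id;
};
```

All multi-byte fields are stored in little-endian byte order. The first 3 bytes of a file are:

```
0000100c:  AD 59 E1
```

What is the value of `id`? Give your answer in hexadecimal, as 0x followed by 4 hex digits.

`id` follows `width` (1 byte), so it starts at byte offset 1 and occupies 2 bytes.
Bytes at offsets 1..2: 59 E1.
Little-endian stores the least-significant byte at the lowest address.
Reassemble most-significant byte first: E1 59 → 0xE159.

0xE159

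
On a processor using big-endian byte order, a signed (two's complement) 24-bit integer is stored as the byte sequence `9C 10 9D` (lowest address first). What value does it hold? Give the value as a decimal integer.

-6549347

In big-endian order the high byte comes first in memory.
The bytes are already most-significant first: 0x9C109D.
Top bit is set, so as a signed 24-bit value this is 0x9C109D − 2^24 = -6549347.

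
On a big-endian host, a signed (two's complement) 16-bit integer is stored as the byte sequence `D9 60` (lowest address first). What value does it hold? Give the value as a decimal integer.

Big-endian stores the most-significant byte at the lowest address.
The bytes are already most-significant first: 0xD960.
Top bit is set, so as a signed 16-bit value this is 0xD960 − 2^16 = -9888.

-9888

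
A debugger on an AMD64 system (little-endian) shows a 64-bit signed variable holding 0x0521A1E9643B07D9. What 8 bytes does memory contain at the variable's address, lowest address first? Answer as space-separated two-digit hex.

Split into bytes (most-significant first): 05 21 A1 E9 64 3B 07 D9.
Little-endian stores the least-significant byte at the lowest address.
So at ascending addresses the bytes are D9 07 3B 64 E9 A1 21 05.

D9 07 3B 64 E9 A1 21 05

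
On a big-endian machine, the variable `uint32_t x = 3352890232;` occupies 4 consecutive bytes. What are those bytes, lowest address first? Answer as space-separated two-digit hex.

C7 D9 0B 78

3352890232 in hexadecimal, padded to 32 bits, is 0xC7D90B78.
Split into bytes (most-significant first): C7 D9 0B 78.
In big-endian order the high byte comes first in memory.
So the memory order matches the most-significant-first order: C7 D9 0B 78.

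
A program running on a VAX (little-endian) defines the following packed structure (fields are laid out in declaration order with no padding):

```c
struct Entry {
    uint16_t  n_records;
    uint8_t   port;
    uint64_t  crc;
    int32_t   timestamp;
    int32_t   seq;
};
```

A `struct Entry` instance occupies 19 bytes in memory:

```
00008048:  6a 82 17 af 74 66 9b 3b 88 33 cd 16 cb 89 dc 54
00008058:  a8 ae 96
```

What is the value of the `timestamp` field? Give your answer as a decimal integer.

`timestamp` follows `n_records` (2 B), `port` (1 B), `crc` (8 B), so it starts at offset 2 + 1 + 8 = 11 and occupies 4 bytes.
Bytes at offsets 11..14: 16 CB 89 DC.
Little-endian: lowest address holds the least-significant byte.
Reassemble most-significant byte first: DC 89 CB 16 → 0xDC89CB16.
Top bit is set, so as a signed 32-bit value this is 0xDC89CB16 − 2^32 = -594949354.

-594949354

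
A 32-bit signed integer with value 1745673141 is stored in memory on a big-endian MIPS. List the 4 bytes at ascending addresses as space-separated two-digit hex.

68 0C DB B5

1745673141 in hexadecimal, padded to 32 bits, is 0x680CDBB5.
Split into bytes (most-significant first): 68 0C DB B5.
In big-endian order the high byte comes first in memory.
So the memory order matches the most-significant-first order: 68 0C DB B5.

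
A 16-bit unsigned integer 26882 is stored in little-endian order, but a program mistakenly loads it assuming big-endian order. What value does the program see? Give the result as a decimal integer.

26882 in 16-bit hexadecimal is 0x6902.
Stored little-endian, the bytes at ascending addresses are 02 69.
Read back as big-endian, the last byte is least significant, giving 0x0269.
0x0269 = 617.

617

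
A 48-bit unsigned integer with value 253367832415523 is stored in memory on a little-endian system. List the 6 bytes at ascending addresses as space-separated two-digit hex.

253367832415523 in hexadecimal, padded to 48 bits, is 0xE66FCBA60D23.
Split into bytes (most-significant first): E6 6F CB A6 0D 23.
Little-endian: lowest address holds the least-significant byte.
So at ascending addresses the bytes are 23 0D A6 CB 6F E6.

23 0D A6 CB 6F E6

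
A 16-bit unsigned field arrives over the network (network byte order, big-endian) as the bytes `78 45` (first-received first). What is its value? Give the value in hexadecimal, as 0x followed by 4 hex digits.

0x7845

Big-endian: lowest address holds the most-significant byte.
The bytes are already most-significant first: 0x7845.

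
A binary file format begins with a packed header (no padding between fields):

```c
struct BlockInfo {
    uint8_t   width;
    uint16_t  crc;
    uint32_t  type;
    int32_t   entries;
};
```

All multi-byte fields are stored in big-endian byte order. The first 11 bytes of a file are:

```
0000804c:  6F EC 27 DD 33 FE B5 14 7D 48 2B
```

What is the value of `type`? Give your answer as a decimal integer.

`type` follows `width` (1 B), `crc` (2 B), so it starts at offset 1 + 2 = 3 and occupies 4 bytes.
Bytes at offsets 3..6: DD 33 FE B5.
Big-endian stores the most-significant byte at the lowest address.
The bytes are already most-significant first: 0xDD33FEB5.
0xDD33FEB5 = 3711172277.

3711172277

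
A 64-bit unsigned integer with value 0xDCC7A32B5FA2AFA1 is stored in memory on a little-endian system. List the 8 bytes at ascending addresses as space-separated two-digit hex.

Split into bytes (most-significant first): DC C7 A3 2B 5F A2 AF A1.
Little-endian: lowest address holds the least-significant byte.
So at ascending addresses the bytes are A1 AF A2 5F 2B A3 C7 DC.

A1 AF A2 5F 2B A3 C7 DC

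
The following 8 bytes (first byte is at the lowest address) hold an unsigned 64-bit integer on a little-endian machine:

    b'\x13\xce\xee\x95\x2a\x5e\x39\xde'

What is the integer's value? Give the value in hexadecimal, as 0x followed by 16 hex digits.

In little-endian order the low byte comes first in memory.
Reassemble most-significant byte first: DE 39 5E 2A 95 EE CE 13 → 0xDE395E2A95EECE13.

0xDE395E2A95EECE13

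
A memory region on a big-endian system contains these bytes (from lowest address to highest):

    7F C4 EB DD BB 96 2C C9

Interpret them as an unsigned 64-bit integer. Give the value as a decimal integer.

9206742875819617481

Big-endian stores the most-significant byte at the lowest address.
The bytes are already most-significant first: 0x7FC4EBDDBB962CC9.
0x7FC4EBDDBB962CC9 = 9206742875819617481.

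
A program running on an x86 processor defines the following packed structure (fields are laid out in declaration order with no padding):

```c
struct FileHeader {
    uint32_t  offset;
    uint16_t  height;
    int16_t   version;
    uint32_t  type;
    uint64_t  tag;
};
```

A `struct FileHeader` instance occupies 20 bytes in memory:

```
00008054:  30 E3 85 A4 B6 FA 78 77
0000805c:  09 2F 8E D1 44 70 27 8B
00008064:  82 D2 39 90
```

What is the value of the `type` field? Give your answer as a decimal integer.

3515756297

`type` follows `offset` (4 B), `height` (2 B), `version` (2 B), so it starts at offset 4 + 2 + 2 = 8 and occupies 4 bytes.
Bytes at offsets 8..11: 09 2F 8E D1.
Little-endian stores the least-significant byte at the lowest address.
Reassemble most-significant byte first: D1 8E 2F 09 → 0xD18E2F09.
0xD18E2F09 = 3515756297.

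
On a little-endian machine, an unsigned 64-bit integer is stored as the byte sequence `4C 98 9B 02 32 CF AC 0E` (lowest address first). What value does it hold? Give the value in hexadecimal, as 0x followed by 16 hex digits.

0x0EACCF32029B984C

Little-endian: lowest address holds the least-significant byte.
Reassemble most-significant byte first: 0E AC CF 32 02 9B 98 4C → 0x0EACCF32029B984C.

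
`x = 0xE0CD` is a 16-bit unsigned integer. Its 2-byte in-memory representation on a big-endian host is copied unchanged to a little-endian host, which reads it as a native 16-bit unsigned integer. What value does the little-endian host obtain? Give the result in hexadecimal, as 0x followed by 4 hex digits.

0xCDE0

Stored big-endian, the bytes at ascending addresses are E0 CD.
Read back as little-endian, the first byte is least significant, giving 0xCDE0.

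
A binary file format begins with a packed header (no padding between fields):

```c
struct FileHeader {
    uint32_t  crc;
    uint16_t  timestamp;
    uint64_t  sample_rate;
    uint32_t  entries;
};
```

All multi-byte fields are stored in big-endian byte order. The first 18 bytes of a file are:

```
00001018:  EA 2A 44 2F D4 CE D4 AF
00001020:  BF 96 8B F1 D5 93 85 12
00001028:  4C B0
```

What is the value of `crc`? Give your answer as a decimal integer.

`crc` is the first field, at byte offset 0, occupying 4 bytes.
Bytes at offsets 0..3: EA 2A 44 2F.
In big-endian order the high byte comes first in memory.
The bytes are already most-significant first: 0xEA2A442F.
0xEA2A442F = 3928638511.

3928638511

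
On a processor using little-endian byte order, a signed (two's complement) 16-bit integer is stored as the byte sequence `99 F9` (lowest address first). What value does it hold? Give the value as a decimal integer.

Little-endian: lowest address holds the least-significant byte.
Reassemble most-significant byte first: F9 99 → 0xF999.
Top bit is set, so as a signed 16-bit value this is 0xF999 − 2^16 = -1639.

-1639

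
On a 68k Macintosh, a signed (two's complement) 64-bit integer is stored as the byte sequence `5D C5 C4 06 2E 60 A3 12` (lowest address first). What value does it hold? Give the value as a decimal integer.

Big-endian stores the most-significant byte at the lowest address.
The bytes are already most-significant first: 0x5DC5C4062E60A312.
0x5DC5C4062E60A312 = 6757022346766230290.

6757022346766230290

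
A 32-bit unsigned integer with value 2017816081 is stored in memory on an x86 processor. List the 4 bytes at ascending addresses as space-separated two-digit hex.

2017816081 in hexadecimal, padded to 32 bits, is 0x78456E11.
Split into bytes (most-significant first): 78 45 6E 11.
Little-endian: lowest address holds the least-significant byte.
So at ascending addresses the bytes are 11 6E 45 78.

11 6E 45 78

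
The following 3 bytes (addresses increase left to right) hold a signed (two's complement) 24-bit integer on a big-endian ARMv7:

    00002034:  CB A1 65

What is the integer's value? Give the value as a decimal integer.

-3432091

In big-endian order the high byte comes first in memory.
The bytes are already most-significant first: 0xCBA165.
Top bit is set, so as a signed 24-bit value this is 0xCBA165 − 2^24 = -3432091.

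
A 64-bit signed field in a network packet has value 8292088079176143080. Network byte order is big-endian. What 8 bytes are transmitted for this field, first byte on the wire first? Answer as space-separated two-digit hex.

8292088079176143080 in hexadecimal, padded to 64 bits, is 0x73136A2CB58B90E8.
Split into bytes (most-significant first): 73 13 6A 2C B5 8B 90 E8.
Big-endian: lowest address holds the most-significant byte.
So the memory order matches the most-significant-first order: 73 13 6A 2C B5 8B 90 E8.

73 13 6A 2C B5 8B 90 E8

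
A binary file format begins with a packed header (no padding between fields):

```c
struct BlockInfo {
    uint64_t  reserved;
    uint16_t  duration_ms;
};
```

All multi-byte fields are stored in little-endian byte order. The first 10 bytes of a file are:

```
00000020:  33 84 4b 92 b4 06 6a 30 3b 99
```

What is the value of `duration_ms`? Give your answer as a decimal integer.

`duration_ms` follows `reserved` (8 bytes), so it starts at byte offset 8 and occupies 2 bytes.
Bytes at offsets 8..9: 3B 99.
Little-endian stores the least-significant byte at the lowest address.
Reassemble most-significant byte first: 99 3B → 0x993B.
0x993B = 39227.

39227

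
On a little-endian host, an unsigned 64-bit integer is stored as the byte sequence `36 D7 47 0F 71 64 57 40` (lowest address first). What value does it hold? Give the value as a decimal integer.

In little-endian order the low byte comes first in memory.
Reassemble most-significant byte first: 40 57 64 71 0F 47 D7 36 → 0x405764710F47D736.
0x405764710F47D736 = 4636284778151663414.

4636284778151663414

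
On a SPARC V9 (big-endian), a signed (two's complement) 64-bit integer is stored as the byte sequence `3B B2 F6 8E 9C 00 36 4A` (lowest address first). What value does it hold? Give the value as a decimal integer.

4301771686455293514

Big-endian: lowest address holds the most-significant byte.
The bytes are already most-significant first: 0x3BB2F68E9C00364A.
0x3BB2F68E9C00364A = 4301771686455293514.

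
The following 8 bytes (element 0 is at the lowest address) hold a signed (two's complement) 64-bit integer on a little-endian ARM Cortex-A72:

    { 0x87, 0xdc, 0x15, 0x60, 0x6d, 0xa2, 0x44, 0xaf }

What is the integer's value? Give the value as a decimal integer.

-5817346228008657785

Little-endian: lowest address holds the least-significant byte.
Reassemble most-significant byte first: AF 44 A2 6D 60 15 DC 87 → 0xAF44A26D6015DC87.
Top bit is set, so as a signed 64-bit value this is 0xAF44A26D6015DC87 − 2^64 = -5817346228008657785.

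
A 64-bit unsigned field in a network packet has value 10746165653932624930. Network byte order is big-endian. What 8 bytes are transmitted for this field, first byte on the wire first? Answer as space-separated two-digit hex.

95 22 0C BA 04 28 4C 22

10746165653932624930 in hexadecimal, padded to 64 bits, is 0x95220CBA04284C22.
Split into bytes (most-significant first): 95 22 0C BA 04 28 4C 22.
In big-endian order the high byte comes first in memory.
So the memory order matches the most-significant-first order: 95 22 0C BA 04 28 4C 22.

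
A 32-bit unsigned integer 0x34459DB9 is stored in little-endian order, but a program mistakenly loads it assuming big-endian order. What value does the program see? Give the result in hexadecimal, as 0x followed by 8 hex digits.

Stored little-endian, the bytes at ascending addresses are B9 9D 45 34.
Read back as big-endian, the last byte is least significant, giving 0xB99D4534.

0xB99D4534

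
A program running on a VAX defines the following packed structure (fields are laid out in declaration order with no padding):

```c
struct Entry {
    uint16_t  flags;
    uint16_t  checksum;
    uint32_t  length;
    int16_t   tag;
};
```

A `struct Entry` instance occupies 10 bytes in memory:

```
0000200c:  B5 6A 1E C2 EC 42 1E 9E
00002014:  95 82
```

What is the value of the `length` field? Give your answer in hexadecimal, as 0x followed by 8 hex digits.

0x9E1E42EC

`length` follows `flags` (2 B), `checksum` (2 B), so it starts at offset 2 + 2 = 4 and occupies 4 bytes.
Bytes at offsets 4..7: EC 42 1E 9E.
Little-endian: lowest address holds the least-significant byte.
Reassemble most-significant byte first: 9E 1E 42 EC → 0x9E1E42EC.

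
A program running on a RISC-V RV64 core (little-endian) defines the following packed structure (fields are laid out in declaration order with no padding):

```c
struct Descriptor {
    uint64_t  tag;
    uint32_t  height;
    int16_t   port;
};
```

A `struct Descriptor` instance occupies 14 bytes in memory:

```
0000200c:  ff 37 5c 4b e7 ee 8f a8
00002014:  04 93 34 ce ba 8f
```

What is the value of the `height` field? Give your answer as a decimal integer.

`height` follows `tag` (8 bytes), so it starts at byte offset 8 and occupies 4 bytes.
Bytes at offsets 8..11: 04 93 34 CE.
In little-endian order the low byte comes first in memory.
Reassemble most-significant byte first: CE 34 93 04 → 0xCE349304.
0xCE349304 = 3459552004.

3459552004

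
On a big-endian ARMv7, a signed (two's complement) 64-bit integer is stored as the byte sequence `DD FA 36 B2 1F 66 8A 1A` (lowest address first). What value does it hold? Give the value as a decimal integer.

In big-endian order the high byte comes first in memory.
The bytes are already most-significant first: 0xDDFA36B21F668A1A.
Top bit is set, so as a signed 64-bit value this is 0xDDFA36B21F668A1A − 2^64 = -2451586908490921446.

-2451586908490921446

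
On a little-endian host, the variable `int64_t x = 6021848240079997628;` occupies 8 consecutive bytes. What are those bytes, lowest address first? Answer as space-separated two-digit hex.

BC 8A 47 B9 11 E7 91 53

6021848240079997628 in hexadecimal, padded to 64 bits, is 0x5391E711B9478ABC.
Split into bytes (most-significant first): 53 91 E7 11 B9 47 8A BC.
Little-endian stores the least-significant byte at the lowest address.
So at ascending addresses the bytes are BC 8A 47 B9 11 E7 91 53.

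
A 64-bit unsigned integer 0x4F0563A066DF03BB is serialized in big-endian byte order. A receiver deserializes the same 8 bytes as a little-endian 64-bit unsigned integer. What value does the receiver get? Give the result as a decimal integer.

Stored big-endian, the bytes at ascending addresses are 4F 05 63 A0 66 DF 03 BB.
Read back as little-endian, the first byte is least significant, giving 0xBB03DF66A063054F.
0xBB03DF66A063054F = 13475860141893158223.

13475860141893158223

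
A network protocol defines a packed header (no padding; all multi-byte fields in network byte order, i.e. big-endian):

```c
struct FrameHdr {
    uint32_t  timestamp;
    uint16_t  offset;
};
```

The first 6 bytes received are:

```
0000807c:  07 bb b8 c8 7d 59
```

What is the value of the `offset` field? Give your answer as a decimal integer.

`offset` follows `timestamp` (4 bytes), so it starts at byte offset 4 and occupies 2 bytes.
Bytes at offsets 4..5: 7D 59.
In big-endian order the high byte comes first in memory.
The bytes are already most-significant first: 0x7D59.
0x7D59 = 32089.

32089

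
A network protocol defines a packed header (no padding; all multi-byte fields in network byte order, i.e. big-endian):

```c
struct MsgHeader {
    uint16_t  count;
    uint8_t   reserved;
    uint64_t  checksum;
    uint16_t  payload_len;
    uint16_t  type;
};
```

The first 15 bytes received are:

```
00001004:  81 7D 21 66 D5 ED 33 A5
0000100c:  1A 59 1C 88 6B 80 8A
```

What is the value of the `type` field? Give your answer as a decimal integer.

32906

`type` follows `count` (2 B), `reserved` (1 B), `checksum` (8 B), `payload_len` (2 B), so it starts at offset 2 + 1 + 8 + 2 = 13 and occupies 2 bytes.
Bytes at offsets 13..14: 80 8A.
In big-endian order the high byte comes first in memory.
The bytes are already most-significant first: 0x808A.
0x808A = 32906.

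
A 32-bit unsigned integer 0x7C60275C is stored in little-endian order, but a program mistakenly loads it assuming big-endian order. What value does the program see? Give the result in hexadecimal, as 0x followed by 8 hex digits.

0x5C27607C

Stored little-endian, the bytes at ascending addresses are 5C 27 60 7C.
Read back as big-endian, the last byte is least significant, giving 0x5C27607C.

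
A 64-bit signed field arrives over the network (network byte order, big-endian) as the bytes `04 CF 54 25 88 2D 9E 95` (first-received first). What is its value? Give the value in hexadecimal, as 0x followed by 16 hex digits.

Big-endian: lowest address holds the most-significant byte.
The bytes are already most-significant first: 0x04CF5425882D9E95.

0x04CF5425882D9E95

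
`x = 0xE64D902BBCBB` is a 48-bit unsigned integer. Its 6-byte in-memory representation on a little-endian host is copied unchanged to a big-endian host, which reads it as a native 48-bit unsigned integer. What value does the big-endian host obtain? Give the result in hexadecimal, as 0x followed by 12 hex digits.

0xBBBC2B904DE6

Stored little-endian, the bytes at ascending addresses are BB BC 2B 90 4D E6.
Read back as big-endian, the last byte is least significant, giving 0xBBBC2B904DE6.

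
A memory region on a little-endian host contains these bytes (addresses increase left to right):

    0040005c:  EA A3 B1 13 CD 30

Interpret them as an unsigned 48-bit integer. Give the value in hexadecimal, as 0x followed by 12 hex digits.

0x30CD13B1A3EA

Little-endian stores the least-significant byte at the lowest address.
Reassemble most-significant byte first: 30 CD 13 B1 A3 EA → 0x30CD13B1A3EA.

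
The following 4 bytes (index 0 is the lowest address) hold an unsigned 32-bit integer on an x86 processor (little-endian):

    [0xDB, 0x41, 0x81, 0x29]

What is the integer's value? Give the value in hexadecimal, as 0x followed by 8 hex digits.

Little-endian: lowest address holds the least-significant byte.
Reassemble most-significant byte first: 29 81 41 DB → 0x298141DB.

0x298141DB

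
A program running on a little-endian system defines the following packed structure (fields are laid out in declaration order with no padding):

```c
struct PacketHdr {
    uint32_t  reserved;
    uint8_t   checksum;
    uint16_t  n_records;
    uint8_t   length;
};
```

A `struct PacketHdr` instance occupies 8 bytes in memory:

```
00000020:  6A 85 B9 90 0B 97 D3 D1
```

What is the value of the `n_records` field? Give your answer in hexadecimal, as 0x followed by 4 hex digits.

0xD397

`n_records` follows `reserved` (4 B), `checksum` (1 B), so it starts at offset 4 + 1 = 5 and occupies 2 bytes.
Bytes at offsets 5..6: 97 D3.
In little-endian order the low byte comes first in memory.
Reassemble most-significant byte first: D3 97 → 0xD397.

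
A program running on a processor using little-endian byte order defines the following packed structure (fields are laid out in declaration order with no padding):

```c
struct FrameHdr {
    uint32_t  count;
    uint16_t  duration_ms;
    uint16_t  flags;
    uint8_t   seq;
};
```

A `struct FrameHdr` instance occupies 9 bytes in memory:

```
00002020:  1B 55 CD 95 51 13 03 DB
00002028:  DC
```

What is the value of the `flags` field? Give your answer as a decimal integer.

56067

`flags` follows `count` (4 B), `duration_ms` (2 B), so it starts at offset 4 + 2 = 6 and occupies 2 bytes.
Bytes at offsets 6..7: 03 DB.
In little-endian order the low byte comes first in memory.
Reassemble most-significant byte first: DB 03 → 0xDB03.
0xDB03 = 56067.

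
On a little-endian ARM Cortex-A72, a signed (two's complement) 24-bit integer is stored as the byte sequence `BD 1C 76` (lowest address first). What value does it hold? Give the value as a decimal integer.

Little-endian: lowest address holds the least-significant byte.
Reassemble most-significant byte first: 76 1C BD → 0x761CBD.
0x761CBD = 7740605.

7740605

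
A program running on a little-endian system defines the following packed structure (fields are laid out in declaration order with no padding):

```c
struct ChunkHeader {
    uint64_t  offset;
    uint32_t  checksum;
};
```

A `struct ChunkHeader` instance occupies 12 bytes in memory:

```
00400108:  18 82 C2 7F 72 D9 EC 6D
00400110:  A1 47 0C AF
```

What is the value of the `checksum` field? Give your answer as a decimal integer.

`checksum` follows `offset` (8 bytes), so it starts at byte offset 8 and occupies 4 bytes.
Bytes at offsets 8..11: A1 47 0C AF.
Little-endian: lowest address holds the least-significant byte.
Reassemble most-significant byte first: AF 0C 47 A1 → 0xAF0C47A1.
0xAF0C47A1 = 2936817569.

2936817569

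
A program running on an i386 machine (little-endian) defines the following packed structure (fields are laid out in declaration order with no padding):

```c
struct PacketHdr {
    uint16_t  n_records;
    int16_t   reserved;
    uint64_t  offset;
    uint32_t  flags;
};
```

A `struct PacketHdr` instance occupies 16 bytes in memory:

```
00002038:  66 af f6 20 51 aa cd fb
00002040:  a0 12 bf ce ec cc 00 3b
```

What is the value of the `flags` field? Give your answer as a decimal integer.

989908204

`flags` follows `n_records` (2 B), `reserved` (2 B), `offset` (8 B), so it starts at offset 2 + 2 + 8 = 12 and occupies 4 bytes.
Bytes at offsets 12..15: EC CC 00 3B.
In little-endian order the low byte comes first in memory.
Reassemble most-significant byte first: 3B 00 CC EC → 0x3B00CCEC.
0x3B00CCEC = 989908204.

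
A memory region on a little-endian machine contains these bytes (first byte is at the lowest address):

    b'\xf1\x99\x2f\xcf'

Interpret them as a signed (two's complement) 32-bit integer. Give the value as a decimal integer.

In little-endian order the low byte comes first in memory.
Reassemble most-significant byte first: CF 2F 99 F1 → 0xCF2F99F1.
Top bit is set, so as a signed 32-bit value this is 0xCF2F99F1 − 2^32 = -818963983.

-818963983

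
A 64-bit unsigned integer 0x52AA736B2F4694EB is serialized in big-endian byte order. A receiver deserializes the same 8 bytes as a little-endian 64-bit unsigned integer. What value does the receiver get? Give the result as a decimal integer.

16975270064946391634

Stored big-endian, the bytes at ascending addresses are 52 AA 73 6B 2F 46 94 EB.
Read back as little-endian, the first byte is least significant, giving 0xEB94462F6B73AA52.
0xEB94462F6B73AA52 = 16975270064946391634.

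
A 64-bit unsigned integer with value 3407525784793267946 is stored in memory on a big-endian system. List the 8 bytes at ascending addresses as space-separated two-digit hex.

3407525784793267946 in hexadecimal, padded to 64 bits, is 0x2F49F6A5BD963EEA.
Split into bytes (most-significant first): 2F 49 F6 A5 BD 96 3E EA.
In big-endian order the high byte comes first in memory.
So the memory order matches the most-significant-first order: 2F 49 F6 A5 BD 96 3E EA.

2F 49 F6 A5 BD 96 3E EA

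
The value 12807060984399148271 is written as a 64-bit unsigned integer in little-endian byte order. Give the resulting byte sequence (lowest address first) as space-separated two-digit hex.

EF 34 E0 4F 1C D2 BB B1

12807060984399148271 in hexadecimal, padded to 64 bits, is 0xB1BBD21C4FE034EF.
Split into bytes (most-significant first): B1 BB D2 1C 4F E0 34 EF.
Little-endian stores the least-significant byte at the lowest address.
So at ascending addresses the bytes are EF 34 E0 4F 1C D2 BB B1.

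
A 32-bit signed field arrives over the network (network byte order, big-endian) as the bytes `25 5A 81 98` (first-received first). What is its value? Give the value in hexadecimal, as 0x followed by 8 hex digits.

In big-endian order the high byte comes first in memory.
The bytes are already most-significant first: 0x255A8198.

0x255A8198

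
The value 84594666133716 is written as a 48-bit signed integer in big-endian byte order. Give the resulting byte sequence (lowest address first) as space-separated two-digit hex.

84594666133716 in hexadecimal, padded to 48 bits, is 0x4CF03B0658D4.
Split into bytes (most-significant first): 4C F0 3B 06 58 D4.
Big-endian: lowest address holds the most-significant byte.
So the memory order matches the most-significant-first order: 4C F0 3B 06 58 D4.

4C F0 3B 06 58 D4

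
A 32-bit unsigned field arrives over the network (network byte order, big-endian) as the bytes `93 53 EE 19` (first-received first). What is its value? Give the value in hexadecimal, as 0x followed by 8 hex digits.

0x9353EE19

In big-endian order the high byte comes first in memory.
The bytes are already most-significant first: 0x9353EE19.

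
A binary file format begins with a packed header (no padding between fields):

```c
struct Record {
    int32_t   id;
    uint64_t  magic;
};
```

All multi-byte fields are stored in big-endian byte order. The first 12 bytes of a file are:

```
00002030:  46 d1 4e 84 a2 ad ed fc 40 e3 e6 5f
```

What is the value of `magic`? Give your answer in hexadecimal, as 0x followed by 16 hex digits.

0xA2ADEDFC40E3E65F

`magic` follows `id` (4 bytes), so it starts at byte offset 4 and occupies 8 bytes.
Bytes at offsets 4..11: A2 AD ED FC 40 E3 E6 5F.
Big-endian stores the most-significant byte at the lowest address.
The bytes are already most-significant first: 0xA2ADEDFC40E3E65F.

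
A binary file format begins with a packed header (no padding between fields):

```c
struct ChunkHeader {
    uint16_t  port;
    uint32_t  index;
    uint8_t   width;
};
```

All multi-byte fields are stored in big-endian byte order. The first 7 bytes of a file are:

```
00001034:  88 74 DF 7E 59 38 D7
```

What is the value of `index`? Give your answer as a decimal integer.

3749599544

`index` follows `port` (2 bytes), so it starts at byte offset 2 and occupies 4 bytes.
Bytes at offsets 2..5: DF 7E 59 38.
In big-endian order the high byte comes first in memory.
The bytes are already most-significant first: 0xDF7E5938.
0xDF7E5938 = 3749599544.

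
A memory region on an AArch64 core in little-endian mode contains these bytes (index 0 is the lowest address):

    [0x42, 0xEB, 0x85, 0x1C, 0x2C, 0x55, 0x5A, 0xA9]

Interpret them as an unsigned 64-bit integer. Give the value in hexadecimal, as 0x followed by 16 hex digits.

0xA95A552C1C85EB42

Little-endian: lowest address holds the least-significant byte.
Reassemble most-significant byte first: A9 5A 55 2C 1C 85 EB 42 → 0xA95A552C1C85EB42.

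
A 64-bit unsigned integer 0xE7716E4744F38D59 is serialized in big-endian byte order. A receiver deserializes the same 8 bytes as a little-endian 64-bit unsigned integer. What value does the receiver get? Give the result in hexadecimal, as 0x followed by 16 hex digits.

0x598DF344476E71E7

Stored big-endian, the bytes at ascending addresses are E7 71 6E 47 44 F3 8D 59.
Read back as little-endian, the first byte is least significant, giving 0x598DF344476E71E7.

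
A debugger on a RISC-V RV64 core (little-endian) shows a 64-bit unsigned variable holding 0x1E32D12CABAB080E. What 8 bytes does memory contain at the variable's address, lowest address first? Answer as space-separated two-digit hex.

Split into bytes (most-significant first): 1E 32 D1 2C AB AB 08 0E.
In little-endian order the low byte comes first in memory.
So at ascending addresses the bytes are 0E 08 AB AB 2C D1 32 1E.

0E 08 AB AB 2C D1 32 1E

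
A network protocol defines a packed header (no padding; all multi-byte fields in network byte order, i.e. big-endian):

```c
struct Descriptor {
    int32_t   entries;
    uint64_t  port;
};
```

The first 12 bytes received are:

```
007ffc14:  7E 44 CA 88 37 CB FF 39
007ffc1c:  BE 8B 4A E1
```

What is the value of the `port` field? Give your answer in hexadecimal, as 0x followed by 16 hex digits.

`port` follows `entries` (4 bytes), so it starts at byte offset 4 and occupies 8 bytes.
Bytes at offsets 4..11: 37 CB FF 39 BE 8B 4A E1.
Big-endian: lowest address holds the most-significant byte.
The bytes are already most-significant first: 0x37CBFF39BE8B4AE1.

0x37CBFF39BE8B4AE1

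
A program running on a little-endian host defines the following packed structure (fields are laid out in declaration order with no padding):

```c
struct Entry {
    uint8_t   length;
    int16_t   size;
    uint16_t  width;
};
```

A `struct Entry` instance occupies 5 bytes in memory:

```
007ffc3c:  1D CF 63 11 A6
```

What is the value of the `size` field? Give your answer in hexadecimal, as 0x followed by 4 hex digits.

0x63CF

`size` follows `length` (1 byte), so it starts at byte offset 1 and occupies 2 bytes.
Bytes at offsets 1..2: CF 63.
Little-endian: lowest address holds the least-significant byte.
Reassemble most-significant byte first: 63 CF → 0x63CF.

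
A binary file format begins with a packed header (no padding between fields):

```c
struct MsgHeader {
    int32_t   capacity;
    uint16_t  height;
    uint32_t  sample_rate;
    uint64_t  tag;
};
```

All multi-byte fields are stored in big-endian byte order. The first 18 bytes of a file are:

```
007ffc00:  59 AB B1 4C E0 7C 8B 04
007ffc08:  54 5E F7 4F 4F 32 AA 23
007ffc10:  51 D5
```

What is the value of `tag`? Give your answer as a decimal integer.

`tag` follows `capacity` (4 B), `height` (2 B), `sample_rate` (4 B), so it starts at offset 4 + 2 + 4 = 10 and occupies 8 bytes.
Bytes at offsets 10..17: F7 4F 4F 32 AA 23 51 D5.
Big-endian stores the most-significant byte at the lowest address.
The bytes are already most-significant first: 0xF74F4F32AA2351D5.
0xF74F4F32AA2351D5 = 17820549329549742549.

17820549329549742549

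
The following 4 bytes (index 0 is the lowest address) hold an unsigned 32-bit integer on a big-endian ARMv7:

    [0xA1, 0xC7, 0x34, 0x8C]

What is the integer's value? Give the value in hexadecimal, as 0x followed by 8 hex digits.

0xA1C7348C

Big-endian stores the most-significant byte at the lowest address.
The bytes are already most-significant first: 0xA1C7348C.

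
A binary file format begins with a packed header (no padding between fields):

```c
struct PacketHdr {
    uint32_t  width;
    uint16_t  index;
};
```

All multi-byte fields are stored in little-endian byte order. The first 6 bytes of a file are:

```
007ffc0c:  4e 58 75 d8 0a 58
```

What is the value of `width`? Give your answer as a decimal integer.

3631568974

`width` is the first field, at byte offset 0, occupying 4 bytes.
Bytes at offsets 0..3: 4E 58 75 D8.
Little-endian stores the least-significant byte at the lowest address.
Reassemble most-significant byte first: D8 75 58 4E → 0xD875584E.
0xD875584E = 3631568974.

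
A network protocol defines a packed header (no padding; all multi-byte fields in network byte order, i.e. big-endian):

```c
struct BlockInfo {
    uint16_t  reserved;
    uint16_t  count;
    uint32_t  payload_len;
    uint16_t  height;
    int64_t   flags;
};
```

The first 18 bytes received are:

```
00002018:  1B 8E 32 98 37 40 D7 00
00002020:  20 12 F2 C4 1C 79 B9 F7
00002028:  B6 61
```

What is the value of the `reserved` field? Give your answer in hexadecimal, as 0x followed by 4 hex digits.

`reserved` is the first field, at byte offset 0, occupying 2 bytes.
Bytes at offsets 0..1: 1B 8E.
Big-endian stores the most-significant byte at the lowest address.
The bytes are already most-significant first: 0x1B8E.

0x1B8E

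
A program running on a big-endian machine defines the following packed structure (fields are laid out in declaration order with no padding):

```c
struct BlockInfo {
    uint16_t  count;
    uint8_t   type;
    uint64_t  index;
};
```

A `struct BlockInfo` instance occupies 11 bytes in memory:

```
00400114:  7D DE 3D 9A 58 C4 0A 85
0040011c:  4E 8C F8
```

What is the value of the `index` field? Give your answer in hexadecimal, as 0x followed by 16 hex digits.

0x9A58C40A854E8CF8

`index` follows `count` (2 B), `type` (1 B), so it starts at offset 2 + 1 = 3 and occupies 8 bytes.
Bytes at offsets 3..10: 9A 58 C4 0A 85 4E 8C F8.
In big-endian order the high byte comes first in memory.
The bytes are already most-significant first: 0x9A58C40A854E8CF8.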